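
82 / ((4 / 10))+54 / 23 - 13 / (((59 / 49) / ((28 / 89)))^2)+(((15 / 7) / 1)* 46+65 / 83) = 112679946104368 / 368458012363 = 305.81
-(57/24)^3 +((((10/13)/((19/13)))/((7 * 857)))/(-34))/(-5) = -13290526031/992090624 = -13.40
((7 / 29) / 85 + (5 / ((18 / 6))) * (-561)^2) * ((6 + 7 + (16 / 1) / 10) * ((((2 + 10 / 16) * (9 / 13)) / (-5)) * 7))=-62437298893389 / 3204500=-19484256.17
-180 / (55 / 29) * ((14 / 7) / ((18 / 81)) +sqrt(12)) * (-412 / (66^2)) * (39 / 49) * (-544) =-2281398912 / 65219 - 506977536 * sqrt(3) / 65219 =-48444.62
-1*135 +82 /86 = -5764 /43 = -134.05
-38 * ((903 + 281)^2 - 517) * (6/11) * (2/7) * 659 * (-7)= 421107974856/11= 38282543168.73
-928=-928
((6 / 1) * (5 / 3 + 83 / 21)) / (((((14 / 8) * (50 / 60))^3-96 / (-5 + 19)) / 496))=-1618182144 / 363427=-4452.56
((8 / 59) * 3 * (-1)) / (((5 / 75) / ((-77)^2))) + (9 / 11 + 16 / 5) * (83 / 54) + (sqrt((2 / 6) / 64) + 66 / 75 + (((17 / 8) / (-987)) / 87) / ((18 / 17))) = -7256560623547177 / 200624331600 + sqrt(3) / 24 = -36169.82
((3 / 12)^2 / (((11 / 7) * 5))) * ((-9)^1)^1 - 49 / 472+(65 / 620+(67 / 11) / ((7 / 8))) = 77632481 / 11266640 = 6.89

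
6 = 6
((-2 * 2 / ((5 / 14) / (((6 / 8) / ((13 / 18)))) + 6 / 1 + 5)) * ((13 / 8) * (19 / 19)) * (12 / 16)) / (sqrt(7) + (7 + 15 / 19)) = -575757 / 9232064 + 295659 * sqrt(7) / 36928256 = -0.04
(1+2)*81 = 243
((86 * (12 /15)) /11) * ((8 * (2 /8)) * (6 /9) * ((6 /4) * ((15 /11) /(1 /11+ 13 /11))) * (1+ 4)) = 5160 /77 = 67.01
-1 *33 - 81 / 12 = -159 / 4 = -39.75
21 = 21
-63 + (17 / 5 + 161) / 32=-4629 / 80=-57.86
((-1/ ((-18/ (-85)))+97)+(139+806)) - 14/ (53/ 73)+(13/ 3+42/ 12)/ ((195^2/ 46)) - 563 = 5501888461/ 12091950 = 455.00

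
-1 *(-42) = 42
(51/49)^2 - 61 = -143860/2401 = -59.92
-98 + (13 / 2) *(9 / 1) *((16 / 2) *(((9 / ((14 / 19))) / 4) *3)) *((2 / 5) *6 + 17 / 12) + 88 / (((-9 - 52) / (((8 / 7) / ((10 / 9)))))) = 39682657 / 2440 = 16263.38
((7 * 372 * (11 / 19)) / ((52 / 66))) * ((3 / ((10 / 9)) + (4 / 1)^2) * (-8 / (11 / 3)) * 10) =-192831408 / 247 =-780693.96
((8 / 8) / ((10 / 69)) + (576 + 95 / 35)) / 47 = 12.46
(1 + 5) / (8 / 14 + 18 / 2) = 42 / 67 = 0.63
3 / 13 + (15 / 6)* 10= 328 / 13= 25.23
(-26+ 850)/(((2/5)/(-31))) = -63860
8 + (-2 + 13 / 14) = 97 / 14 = 6.93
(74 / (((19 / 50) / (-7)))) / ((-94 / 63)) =815850 / 893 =913.61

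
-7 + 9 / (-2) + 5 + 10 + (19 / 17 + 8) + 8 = 701 / 34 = 20.62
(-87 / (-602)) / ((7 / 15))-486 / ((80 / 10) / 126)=-7654.19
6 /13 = 0.46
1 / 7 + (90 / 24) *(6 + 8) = 737 / 14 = 52.64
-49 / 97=-0.51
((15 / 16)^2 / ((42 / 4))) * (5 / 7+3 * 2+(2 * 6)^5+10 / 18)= 195960925 / 9408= 20829.18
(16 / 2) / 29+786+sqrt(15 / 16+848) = 17*sqrt(47) / 4+22802 / 29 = 815.41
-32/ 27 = -1.19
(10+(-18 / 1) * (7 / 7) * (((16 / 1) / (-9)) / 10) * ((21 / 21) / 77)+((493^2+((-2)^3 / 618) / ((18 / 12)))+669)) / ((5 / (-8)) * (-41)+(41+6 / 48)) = 347941265248 / 95290965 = 3651.36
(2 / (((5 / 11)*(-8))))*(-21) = 231 / 20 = 11.55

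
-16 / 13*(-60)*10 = 9600 / 13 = 738.46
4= 4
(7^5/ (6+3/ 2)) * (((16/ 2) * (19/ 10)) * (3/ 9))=2554664/ 225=11354.06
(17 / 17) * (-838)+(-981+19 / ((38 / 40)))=-1799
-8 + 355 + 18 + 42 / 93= 11329 / 31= 365.45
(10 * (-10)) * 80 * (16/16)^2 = -8000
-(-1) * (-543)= -543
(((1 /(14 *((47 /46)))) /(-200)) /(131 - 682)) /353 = 23 /12798297400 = 0.00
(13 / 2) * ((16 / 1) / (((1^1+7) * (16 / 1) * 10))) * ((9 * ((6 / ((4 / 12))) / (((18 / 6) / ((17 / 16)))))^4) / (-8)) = -791528517 / 5242880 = -150.97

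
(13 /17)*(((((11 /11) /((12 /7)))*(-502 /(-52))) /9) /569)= 1757 /2089368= 0.00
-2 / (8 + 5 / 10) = -4 / 17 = -0.24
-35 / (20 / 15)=-26.25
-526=-526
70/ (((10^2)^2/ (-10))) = -7/ 100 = -0.07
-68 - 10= -78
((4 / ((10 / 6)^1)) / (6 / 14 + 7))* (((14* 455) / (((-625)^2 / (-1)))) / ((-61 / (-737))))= -1516746 / 23828125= -0.06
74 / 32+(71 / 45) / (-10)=7757 / 3600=2.15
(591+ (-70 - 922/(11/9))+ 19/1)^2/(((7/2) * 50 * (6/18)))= 16680492/21175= 787.74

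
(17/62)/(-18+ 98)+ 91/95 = 18119/18848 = 0.96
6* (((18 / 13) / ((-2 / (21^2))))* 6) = -142884 / 13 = -10991.08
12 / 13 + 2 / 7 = 110 / 91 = 1.21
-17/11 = -1.55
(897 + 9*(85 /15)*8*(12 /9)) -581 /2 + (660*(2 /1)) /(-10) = 2037 /2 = 1018.50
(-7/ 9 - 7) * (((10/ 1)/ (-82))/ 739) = 350/ 272691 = 0.00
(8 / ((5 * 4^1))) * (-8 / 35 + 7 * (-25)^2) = 306234 / 175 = 1749.91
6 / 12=1 / 2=0.50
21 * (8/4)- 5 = 37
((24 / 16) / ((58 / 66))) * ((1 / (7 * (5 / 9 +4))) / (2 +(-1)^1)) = 0.05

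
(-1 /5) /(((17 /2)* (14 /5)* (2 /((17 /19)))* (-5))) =1 /1330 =0.00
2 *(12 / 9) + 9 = 35 / 3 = 11.67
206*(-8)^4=843776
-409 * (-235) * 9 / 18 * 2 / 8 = 96115 / 8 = 12014.38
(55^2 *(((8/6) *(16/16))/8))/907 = 3025/5442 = 0.56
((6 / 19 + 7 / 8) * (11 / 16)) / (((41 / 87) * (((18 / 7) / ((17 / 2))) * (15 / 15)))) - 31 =-30221923 / 1196544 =-25.26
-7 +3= -4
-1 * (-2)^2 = -4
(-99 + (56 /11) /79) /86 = -85975 /74734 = -1.15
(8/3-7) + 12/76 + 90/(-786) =-32033/7467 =-4.29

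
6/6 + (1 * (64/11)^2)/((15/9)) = 12893/605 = 21.31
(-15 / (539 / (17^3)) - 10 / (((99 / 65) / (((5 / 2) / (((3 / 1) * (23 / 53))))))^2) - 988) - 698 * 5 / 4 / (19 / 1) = -1186.54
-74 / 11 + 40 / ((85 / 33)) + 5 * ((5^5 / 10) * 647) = 378093917 / 374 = 1010946.30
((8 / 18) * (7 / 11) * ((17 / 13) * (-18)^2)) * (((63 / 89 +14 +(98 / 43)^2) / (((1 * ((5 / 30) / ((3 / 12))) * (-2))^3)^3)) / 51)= -1353738419271 / 385551941632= -3.51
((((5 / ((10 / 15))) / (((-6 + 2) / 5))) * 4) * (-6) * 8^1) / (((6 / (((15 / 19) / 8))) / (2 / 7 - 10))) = -38250 / 133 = -287.59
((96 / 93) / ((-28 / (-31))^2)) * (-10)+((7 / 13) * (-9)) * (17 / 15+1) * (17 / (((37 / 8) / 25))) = -22689260 / 23569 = -962.67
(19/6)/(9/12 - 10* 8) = -38/951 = -0.04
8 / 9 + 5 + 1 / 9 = 6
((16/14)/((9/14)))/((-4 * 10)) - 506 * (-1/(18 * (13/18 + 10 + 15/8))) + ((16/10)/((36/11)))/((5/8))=605962/204075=2.97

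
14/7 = 2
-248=-248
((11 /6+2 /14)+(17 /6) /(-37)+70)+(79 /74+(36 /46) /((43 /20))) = 37567713 /512302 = 73.33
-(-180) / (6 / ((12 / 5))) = 72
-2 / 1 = -2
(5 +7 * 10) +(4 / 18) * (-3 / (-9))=2027 / 27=75.07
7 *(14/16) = 49/8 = 6.12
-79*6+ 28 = -446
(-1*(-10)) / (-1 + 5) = 5 / 2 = 2.50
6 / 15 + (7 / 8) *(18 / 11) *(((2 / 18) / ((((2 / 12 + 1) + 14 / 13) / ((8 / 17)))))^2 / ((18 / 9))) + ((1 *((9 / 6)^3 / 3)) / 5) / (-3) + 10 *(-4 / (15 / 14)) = -12353066833 / 333795000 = -37.01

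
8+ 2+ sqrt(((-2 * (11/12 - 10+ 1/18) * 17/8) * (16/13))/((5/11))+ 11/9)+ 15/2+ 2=sqrt(946)/3+ 39/2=29.75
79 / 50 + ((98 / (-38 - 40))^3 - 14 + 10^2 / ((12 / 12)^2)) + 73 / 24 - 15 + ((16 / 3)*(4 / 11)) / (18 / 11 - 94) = 110919440383 / 1506702600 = 73.62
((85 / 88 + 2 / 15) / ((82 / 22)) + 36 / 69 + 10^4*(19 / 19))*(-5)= -1131692413 / 22632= -50004.08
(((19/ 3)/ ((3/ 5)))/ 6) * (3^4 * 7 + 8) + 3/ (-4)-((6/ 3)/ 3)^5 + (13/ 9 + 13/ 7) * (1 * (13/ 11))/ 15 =378318649/ 374220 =1010.95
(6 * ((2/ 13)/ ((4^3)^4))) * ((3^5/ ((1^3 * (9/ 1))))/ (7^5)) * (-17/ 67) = -1377/ 61399984242688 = -0.00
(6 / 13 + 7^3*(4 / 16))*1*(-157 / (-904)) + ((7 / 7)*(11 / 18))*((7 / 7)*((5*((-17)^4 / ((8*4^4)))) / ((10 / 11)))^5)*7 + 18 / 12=74037948131384708299220427432696995 / 30485550424814247739392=2428624285921.38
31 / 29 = 1.07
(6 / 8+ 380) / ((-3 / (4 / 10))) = -1523 / 30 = -50.77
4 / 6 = 2 / 3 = 0.67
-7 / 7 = -1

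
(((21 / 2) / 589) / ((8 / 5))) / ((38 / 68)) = 1785 / 89528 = 0.02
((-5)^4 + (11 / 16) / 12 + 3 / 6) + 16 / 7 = 843821 / 1344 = 627.84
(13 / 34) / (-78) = -1 / 204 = -0.00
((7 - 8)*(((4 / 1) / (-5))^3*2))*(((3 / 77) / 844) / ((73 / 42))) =576 / 21179125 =0.00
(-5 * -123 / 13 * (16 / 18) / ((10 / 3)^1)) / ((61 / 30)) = 6.20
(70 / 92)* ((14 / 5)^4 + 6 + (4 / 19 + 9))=6373703 / 109250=58.34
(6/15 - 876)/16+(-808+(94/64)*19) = -133571/160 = -834.82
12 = 12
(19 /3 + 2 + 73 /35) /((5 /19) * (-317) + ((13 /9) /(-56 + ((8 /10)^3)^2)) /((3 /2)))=-0.12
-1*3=-3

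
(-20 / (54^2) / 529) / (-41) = 5 / 15811281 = 0.00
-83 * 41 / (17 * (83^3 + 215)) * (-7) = 23821 / 9724034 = 0.00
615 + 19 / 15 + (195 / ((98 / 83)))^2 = 4018092751 / 144060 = 27891.80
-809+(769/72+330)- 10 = -34439/72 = -478.32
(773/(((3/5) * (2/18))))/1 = 11595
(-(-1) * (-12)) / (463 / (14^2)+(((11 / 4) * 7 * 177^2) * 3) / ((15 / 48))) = -11760 / 5673809531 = -0.00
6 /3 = 2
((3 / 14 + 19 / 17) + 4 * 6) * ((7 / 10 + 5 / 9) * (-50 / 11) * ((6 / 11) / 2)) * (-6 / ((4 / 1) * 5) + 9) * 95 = -1876918135 / 57596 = -32587.65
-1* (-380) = 380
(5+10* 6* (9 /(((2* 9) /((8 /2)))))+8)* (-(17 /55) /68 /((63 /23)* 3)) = -437 /5940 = -0.07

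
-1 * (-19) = 19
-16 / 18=-8 / 9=-0.89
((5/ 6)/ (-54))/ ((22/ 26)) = -65/ 3564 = -0.02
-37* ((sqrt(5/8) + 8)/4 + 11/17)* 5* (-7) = 1295* sqrt(10)/16 + 58275/17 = 3683.89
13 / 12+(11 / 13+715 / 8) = 28487 / 312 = 91.30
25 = 25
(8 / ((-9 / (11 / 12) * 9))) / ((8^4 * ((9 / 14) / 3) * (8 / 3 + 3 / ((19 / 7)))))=-1463 / 53498880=-0.00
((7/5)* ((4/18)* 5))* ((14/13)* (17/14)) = 238/117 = 2.03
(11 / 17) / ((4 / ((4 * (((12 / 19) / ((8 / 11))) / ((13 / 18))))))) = 3267 / 4199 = 0.78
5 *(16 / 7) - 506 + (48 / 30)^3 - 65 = -486041 / 875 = -555.48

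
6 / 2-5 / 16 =43 / 16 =2.69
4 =4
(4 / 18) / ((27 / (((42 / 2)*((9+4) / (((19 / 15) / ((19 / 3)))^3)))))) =22750 / 81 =280.86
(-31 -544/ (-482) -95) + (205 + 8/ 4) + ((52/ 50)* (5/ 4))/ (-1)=80.83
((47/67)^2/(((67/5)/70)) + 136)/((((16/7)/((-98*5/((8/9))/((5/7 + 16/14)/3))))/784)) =-330969221490285/7819838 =-42324306.65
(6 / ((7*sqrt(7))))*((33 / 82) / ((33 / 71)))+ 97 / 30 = 213*sqrt(7) / 2009+ 97 / 30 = 3.51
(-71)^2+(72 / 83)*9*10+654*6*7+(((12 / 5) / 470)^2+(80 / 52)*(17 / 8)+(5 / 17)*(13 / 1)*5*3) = 1653592952365071 / 50649608750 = 32647.69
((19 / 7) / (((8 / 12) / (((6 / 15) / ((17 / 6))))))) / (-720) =-19 / 23800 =-0.00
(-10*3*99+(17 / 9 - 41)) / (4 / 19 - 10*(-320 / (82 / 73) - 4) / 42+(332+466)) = -10548439 / 3039237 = -3.47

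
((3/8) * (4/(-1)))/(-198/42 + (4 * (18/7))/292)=511/1594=0.32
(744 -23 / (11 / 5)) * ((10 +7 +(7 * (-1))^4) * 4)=78043368 / 11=7094851.64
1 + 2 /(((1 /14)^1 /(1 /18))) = 23 /9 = 2.56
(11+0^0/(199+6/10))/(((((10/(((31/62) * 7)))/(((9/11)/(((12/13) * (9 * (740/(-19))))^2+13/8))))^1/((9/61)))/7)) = 2659475470743/85546205061083965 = 0.00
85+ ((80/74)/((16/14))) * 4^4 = 12105/37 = 327.16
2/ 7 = 0.29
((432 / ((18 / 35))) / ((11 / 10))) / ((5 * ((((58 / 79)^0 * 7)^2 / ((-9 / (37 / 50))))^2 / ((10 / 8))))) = 60750000 / 5165237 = 11.76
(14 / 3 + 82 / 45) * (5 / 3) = 292 / 27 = 10.81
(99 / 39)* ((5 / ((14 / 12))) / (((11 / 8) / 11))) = 7920 / 91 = 87.03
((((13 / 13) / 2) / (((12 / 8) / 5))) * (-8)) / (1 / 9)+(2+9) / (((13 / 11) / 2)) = -1318 / 13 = -101.38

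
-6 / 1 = -6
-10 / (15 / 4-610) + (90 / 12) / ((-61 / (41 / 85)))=-43063 / 1005890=-0.04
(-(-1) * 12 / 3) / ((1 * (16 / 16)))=4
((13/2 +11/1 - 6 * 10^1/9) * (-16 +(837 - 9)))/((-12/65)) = -857675/18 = -47648.61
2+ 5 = 7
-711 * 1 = -711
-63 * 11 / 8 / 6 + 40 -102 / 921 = 125019 / 4912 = 25.45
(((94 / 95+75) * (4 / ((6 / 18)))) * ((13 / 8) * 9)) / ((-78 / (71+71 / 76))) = -355196457 / 28880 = -12299.05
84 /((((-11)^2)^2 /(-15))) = -1260 /14641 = -0.09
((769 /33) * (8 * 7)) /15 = 43064 /495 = 87.00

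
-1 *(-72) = 72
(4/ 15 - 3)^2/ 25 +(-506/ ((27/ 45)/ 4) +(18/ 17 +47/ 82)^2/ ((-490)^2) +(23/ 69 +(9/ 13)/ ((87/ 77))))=-2723607043821084703/ 807691469130000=-3372.09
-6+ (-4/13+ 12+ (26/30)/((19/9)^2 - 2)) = 78193/12935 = 6.05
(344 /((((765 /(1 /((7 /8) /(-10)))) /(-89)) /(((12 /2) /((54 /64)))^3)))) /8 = 16051601408 /780759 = 20558.97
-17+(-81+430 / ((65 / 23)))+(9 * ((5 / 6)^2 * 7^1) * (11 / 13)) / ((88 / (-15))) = 1531 / 32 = 47.84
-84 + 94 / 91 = -7550 / 91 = -82.97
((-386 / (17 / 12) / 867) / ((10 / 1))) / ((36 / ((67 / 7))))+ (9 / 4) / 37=0.05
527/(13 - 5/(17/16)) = 8959/141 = 63.54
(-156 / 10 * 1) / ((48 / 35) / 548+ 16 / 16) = -74802 / 4807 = -15.56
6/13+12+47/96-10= 3683/1248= 2.95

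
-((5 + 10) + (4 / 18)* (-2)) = -131 / 9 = -14.56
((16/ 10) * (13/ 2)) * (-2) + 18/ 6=-89/ 5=-17.80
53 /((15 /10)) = 106 /3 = 35.33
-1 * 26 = -26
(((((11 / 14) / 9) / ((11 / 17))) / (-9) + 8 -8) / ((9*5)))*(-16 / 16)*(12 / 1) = 34 / 8505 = 0.00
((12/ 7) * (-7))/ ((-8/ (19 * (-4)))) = -114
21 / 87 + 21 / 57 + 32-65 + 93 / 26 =-412779 / 14326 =-28.81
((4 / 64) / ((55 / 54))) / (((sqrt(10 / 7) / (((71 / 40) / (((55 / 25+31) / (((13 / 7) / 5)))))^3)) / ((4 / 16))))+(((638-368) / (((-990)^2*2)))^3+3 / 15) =21230922609*sqrt(70) / 1767303045939200000+76531435201 / 382657176000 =0.20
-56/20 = -14/5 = -2.80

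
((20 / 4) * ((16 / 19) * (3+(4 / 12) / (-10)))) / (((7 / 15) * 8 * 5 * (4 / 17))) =1513 / 532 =2.84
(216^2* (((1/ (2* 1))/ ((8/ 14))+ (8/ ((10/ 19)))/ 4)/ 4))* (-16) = -4362336/ 5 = -872467.20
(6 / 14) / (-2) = -3 / 14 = -0.21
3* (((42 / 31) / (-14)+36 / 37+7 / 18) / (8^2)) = 26119 / 440448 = 0.06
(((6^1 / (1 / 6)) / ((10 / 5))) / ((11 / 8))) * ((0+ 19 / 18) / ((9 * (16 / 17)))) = 323 / 198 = 1.63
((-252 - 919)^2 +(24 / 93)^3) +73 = 40852815886 / 29791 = 1371314.02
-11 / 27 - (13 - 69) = 1501 / 27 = 55.59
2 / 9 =0.22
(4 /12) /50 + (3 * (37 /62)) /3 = 1403 /2325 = 0.60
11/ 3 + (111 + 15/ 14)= 4861/ 42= 115.74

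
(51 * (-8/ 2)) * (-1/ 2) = 102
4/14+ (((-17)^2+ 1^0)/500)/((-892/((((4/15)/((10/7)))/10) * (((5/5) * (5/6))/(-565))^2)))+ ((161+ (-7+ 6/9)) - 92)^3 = 1471605263768288731/5979722700000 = 246099.25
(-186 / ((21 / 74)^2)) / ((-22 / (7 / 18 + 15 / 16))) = 8105849 / 58212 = 139.25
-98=-98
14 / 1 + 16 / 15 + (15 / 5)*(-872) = -39014 / 15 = -2600.93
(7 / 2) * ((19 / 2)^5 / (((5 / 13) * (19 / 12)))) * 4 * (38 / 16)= 675975027 / 160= 4224843.92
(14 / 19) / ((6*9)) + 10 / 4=2579 / 1026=2.51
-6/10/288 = -1/480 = -0.00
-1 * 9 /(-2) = 9 /2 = 4.50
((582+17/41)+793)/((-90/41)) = -28196/45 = -626.58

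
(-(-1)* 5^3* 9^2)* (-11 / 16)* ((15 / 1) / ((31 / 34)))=-28400625 / 248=-114518.65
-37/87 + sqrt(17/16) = -37/87 + sqrt(17)/4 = 0.61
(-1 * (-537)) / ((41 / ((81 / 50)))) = 43497 / 2050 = 21.22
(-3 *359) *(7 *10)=-75390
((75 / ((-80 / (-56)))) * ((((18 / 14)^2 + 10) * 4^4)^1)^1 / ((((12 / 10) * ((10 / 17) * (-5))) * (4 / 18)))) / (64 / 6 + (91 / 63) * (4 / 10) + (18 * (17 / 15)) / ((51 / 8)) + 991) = -12580272 / 63343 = -198.61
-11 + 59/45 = -436/45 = -9.69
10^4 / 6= 5000 / 3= 1666.67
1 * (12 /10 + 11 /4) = 3.95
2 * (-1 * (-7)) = 14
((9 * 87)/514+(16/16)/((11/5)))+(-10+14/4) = -4.52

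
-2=-2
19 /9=2.11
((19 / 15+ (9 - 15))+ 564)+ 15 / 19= 159616 / 285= 560.06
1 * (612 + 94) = 706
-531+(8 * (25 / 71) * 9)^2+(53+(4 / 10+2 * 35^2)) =65914342 / 25205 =2615.13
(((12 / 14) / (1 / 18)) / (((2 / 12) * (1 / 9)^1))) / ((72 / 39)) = 3159 / 7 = 451.29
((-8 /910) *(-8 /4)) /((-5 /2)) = -16 /2275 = -0.01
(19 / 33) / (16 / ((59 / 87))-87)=-1121 / 123453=-0.01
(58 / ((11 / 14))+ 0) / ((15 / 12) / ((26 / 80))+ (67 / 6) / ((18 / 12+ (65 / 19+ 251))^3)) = 14563289089781250 / 758792192760283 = 19.19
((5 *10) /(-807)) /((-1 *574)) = 25 /231609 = 0.00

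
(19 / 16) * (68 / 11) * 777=250971 / 44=5703.89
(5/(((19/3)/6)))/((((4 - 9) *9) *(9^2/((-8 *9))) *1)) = 16/171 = 0.09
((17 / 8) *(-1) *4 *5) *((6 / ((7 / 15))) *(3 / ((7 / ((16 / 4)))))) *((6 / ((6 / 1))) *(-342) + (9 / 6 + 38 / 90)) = 15609570 / 49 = 318562.65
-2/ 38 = -1/ 19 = -0.05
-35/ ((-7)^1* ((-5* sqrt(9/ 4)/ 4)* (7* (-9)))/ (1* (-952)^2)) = 1035776/ 27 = 38362.07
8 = 8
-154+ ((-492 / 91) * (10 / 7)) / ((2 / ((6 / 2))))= -105478 / 637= -165.59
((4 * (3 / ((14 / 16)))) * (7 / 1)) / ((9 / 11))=352 / 3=117.33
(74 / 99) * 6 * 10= 1480 / 33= 44.85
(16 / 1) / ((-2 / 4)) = -32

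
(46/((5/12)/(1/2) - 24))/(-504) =23/5838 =0.00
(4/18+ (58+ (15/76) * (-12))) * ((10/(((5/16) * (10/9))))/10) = 76408/475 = 160.86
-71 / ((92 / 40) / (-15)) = 10650 / 23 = 463.04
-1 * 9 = -9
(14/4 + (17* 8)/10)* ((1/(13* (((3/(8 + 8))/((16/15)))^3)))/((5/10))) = 318767104/658125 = 484.36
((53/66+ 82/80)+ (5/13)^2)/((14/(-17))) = -1070507/446160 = -2.40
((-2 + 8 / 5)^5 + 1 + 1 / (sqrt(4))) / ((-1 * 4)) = -9311 / 25000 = -0.37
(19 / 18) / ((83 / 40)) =380 / 747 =0.51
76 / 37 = 2.05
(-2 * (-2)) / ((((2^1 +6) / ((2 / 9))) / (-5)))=-5 / 9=-0.56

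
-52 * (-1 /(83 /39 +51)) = 507 /518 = 0.98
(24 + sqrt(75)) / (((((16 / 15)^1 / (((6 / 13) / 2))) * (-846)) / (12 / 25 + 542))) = -20343 / 6110 - 6781 * sqrt(3) / 9776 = -4.53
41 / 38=1.08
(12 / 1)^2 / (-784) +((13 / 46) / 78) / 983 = -2441723 / 13294092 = -0.18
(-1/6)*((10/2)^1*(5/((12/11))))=-275/72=-3.82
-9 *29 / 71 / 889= -261 / 63119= -0.00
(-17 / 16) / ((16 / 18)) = -153 / 128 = -1.20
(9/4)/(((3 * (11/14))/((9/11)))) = 0.78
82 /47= 1.74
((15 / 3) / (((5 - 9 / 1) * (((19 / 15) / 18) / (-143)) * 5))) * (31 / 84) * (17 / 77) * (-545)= -168020775 / 7448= -22559.18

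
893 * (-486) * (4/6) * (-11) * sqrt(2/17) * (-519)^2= 857282325372 * sqrt(34)/17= 294045411737.96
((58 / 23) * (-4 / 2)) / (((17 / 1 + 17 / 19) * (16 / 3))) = -1653 / 31280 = -0.05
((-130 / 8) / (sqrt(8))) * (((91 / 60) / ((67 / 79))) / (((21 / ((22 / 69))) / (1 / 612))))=-146861 * sqrt(2) / 814831488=-0.00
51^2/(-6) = -867/2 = -433.50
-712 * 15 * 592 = -6322560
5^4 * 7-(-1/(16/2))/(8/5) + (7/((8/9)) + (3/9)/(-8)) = 841519/192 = 4382.91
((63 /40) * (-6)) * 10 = -189 /2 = -94.50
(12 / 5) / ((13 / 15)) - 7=-55 / 13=-4.23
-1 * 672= -672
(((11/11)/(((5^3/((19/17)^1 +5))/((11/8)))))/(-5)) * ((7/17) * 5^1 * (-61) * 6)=10.14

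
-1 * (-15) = 15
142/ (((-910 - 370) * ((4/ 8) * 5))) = -71/ 1600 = -0.04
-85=-85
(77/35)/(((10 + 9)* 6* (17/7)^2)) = 539/164730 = 0.00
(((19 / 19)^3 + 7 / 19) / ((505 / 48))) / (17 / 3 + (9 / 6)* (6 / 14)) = 52416 / 2542675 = 0.02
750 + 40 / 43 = 750.93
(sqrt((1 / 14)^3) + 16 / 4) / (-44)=-1 / 11 -sqrt(14) / 8624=-0.09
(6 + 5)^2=121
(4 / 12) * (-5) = -5 / 3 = -1.67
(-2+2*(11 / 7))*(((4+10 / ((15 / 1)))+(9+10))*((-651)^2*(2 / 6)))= 3820936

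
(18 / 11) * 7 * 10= 114.55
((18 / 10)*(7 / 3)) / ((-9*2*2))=-7 / 60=-0.12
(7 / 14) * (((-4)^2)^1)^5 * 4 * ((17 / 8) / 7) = 4456448 / 7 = 636635.43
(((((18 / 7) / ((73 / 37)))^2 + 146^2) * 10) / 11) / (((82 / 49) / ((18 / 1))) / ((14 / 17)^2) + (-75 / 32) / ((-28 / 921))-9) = 628435447621632 / 2212517001475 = 284.04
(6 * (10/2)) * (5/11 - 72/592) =4065/407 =9.99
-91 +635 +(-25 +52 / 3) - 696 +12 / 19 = -9065 / 57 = -159.04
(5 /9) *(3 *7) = 35 /3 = 11.67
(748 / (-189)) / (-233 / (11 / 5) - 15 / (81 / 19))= 2057 / 56875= 0.04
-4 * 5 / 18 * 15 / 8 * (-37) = 925 / 12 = 77.08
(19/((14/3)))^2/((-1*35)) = -3249/6860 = -0.47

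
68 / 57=1.19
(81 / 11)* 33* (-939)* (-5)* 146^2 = 24319104660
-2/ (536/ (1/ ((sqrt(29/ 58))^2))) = -1/ 134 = -0.01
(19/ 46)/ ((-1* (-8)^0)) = -19/ 46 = -0.41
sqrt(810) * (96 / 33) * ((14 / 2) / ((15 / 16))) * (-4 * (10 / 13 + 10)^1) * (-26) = 2408448 * sqrt(10) / 11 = 692380.12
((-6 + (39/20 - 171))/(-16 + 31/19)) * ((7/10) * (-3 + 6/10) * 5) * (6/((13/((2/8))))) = -199557/16900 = -11.81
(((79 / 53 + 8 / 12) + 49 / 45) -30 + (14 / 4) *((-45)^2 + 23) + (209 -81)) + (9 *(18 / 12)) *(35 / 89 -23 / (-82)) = 253369700807 / 34811460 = 7278.34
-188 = -188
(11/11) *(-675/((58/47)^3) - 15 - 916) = -251729797/195112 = -1290.18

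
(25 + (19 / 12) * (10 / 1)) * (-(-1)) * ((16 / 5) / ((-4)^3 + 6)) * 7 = -1372 / 87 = -15.77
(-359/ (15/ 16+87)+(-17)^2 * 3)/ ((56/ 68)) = 1047.83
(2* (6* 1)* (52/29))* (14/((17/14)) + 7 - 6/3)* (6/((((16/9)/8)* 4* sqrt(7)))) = 1183572* sqrt(7)/3451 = 907.40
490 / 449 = 1.09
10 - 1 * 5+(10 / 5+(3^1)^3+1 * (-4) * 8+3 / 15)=11 / 5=2.20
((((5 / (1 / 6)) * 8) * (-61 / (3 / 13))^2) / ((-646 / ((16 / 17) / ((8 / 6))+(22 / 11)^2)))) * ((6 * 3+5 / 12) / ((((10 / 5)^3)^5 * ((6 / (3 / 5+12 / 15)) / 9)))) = -286126295 / 1984512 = -144.18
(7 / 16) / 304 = 7 / 4864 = 0.00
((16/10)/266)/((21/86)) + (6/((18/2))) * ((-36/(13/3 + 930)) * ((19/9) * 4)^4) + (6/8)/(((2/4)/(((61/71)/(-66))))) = -130.61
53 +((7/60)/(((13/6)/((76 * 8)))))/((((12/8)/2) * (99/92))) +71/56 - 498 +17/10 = -86803657/216216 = -401.47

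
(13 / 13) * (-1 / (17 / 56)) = -56 / 17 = -3.29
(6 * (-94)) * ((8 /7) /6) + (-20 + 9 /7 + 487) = 2526 /7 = 360.86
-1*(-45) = 45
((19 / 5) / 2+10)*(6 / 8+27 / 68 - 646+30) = -7316.75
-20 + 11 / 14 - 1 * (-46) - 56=-409 / 14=-29.21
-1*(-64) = 64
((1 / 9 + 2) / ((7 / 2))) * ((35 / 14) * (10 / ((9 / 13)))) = 12350 / 567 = 21.78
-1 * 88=-88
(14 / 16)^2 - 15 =-911 / 64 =-14.23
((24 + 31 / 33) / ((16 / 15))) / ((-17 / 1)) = -4115 / 2992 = -1.38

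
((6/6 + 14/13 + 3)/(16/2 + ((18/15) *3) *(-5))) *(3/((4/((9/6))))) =-297/520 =-0.57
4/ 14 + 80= 80.29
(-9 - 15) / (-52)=6 / 13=0.46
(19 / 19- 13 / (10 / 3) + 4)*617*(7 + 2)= 61083 / 10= 6108.30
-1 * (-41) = 41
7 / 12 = 0.58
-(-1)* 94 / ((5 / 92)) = 8648 / 5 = 1729.60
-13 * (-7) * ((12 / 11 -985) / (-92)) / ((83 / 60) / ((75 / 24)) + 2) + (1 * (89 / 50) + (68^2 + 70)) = 118057134219 / 23174800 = 5094.20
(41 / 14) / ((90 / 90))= 41 / 14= 2.93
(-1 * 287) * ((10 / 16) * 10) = -7175 / 4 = -1793.75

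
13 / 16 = 0.81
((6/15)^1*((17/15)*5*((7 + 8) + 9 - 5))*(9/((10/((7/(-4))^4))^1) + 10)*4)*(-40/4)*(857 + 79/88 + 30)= -79429472963/2816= -28206488.98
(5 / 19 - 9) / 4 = -83 / 38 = -2.18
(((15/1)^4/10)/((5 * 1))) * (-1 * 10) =-10125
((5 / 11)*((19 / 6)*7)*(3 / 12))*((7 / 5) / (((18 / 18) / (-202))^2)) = 9497131 / 66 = 143895.92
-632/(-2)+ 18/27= 950/3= 316.67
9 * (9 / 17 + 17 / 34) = 315 / 34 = 9.26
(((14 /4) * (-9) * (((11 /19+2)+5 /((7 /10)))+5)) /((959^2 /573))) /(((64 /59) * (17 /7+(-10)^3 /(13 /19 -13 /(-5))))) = 11617065603 /13174271614336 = 0.00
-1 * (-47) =47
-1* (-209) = 209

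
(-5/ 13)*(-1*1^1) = 5/ 13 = 0.38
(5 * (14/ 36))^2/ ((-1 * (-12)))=1225/ 3888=0.32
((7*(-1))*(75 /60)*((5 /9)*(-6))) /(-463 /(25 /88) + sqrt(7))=-89127500 /4980207483-109375*sqrt(7) /9960414966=-0.02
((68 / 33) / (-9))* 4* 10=-2720 / 297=-9.16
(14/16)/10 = 7/80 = 0.09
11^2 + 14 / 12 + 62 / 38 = 14113 / 114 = 123.80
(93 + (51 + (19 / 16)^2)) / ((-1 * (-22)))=37225 / 5632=6.61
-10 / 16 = -5 / 8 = -0.62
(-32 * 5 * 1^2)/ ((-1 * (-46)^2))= 40/ 529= 0.08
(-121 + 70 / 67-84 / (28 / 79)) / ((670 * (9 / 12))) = -15944 / 22445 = -0.71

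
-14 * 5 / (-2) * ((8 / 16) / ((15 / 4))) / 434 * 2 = 2 / 93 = 0.02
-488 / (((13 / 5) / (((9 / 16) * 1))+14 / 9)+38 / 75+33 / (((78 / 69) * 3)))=-2854800 / 96029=-29.73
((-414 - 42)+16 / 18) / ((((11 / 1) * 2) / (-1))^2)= -1024 / 1089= -0.94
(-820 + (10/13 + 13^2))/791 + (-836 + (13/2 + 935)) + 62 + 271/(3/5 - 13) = 46165702/318773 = 144.82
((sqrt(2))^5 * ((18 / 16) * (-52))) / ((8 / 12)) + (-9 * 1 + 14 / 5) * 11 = -351 * sqrt(2) - 341 / 5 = -564.59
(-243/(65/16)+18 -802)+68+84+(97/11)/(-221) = -8409501/12155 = -691.86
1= 1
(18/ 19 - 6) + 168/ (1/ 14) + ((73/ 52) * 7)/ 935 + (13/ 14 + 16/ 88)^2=584602563253/ 248958710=2348.19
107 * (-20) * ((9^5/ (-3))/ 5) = 8424324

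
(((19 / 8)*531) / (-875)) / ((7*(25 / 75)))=-30267 / 49000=-0.62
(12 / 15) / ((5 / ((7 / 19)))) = 28 / 475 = 0.06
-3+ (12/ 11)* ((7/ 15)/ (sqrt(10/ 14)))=-2.40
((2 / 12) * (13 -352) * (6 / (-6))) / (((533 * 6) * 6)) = 113 / 38376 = 0.00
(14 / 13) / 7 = 2 / 13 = 0.15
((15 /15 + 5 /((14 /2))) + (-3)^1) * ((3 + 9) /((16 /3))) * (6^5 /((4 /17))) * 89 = -59560758 /7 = -8508679.71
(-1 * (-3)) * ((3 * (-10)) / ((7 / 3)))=-38.57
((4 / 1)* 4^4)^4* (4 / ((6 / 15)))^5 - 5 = 109951162777599995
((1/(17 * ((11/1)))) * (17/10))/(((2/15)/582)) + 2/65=56789/1430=39.71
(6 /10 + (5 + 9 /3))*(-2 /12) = -43 /30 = -1.43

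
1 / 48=0.02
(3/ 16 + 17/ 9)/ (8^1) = 299/ 1152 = 0.26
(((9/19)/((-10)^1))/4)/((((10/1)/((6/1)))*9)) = -3/3800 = -0.00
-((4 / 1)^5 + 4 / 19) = -19460 / 19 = -1024.21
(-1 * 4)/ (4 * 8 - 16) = -1/ 4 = -0.25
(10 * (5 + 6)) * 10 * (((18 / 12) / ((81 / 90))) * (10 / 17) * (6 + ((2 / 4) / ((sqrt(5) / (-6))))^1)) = 110000 / 17- 11000 * sqrt(5) / 17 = 5023.72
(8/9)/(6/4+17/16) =128/369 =0.35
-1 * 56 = -56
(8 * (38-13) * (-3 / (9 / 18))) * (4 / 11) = -4800 / 11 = -436.36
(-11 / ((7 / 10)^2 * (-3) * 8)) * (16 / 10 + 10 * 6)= 1210 / 21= 57.62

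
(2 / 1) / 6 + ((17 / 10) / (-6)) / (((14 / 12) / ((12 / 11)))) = 79 / 1155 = 0.07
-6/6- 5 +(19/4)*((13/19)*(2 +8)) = 53/2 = 26.50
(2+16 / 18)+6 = 80 / 9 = 8.89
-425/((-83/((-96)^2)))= 3916800/83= 47190.36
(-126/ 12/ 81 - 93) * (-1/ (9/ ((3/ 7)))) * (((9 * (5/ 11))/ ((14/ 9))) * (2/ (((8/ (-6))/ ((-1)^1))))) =17.49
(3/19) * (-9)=-27/19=-1.42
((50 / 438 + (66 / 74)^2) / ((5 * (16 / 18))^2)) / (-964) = -1840833 / 38535707200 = -0.00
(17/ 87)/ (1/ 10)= 170/ 87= 1.95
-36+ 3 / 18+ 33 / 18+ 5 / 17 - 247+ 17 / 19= -90379 / 323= -279.81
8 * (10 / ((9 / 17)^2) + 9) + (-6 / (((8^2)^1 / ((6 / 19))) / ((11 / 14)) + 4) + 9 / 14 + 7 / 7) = 439941809 / 1225287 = 359.05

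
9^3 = 729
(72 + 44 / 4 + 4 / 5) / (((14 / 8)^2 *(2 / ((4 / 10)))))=6704 / 1225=5.47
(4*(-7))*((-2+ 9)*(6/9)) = -130.67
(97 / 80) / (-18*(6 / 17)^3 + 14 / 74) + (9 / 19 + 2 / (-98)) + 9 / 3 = 1.44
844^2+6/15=3561682/5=712336.40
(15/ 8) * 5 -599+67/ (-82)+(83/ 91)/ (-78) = -687330697/ 1164072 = -590.45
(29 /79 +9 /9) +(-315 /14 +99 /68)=-105705 /5372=-19.68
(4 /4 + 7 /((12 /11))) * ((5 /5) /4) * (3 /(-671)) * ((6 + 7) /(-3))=1157 /32208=0.04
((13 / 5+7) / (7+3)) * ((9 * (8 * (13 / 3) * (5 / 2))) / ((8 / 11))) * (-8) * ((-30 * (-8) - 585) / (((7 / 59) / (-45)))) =-7544702880 / 7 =-1077814697.14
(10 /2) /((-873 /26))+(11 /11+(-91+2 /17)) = -1336154 /14841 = -90.03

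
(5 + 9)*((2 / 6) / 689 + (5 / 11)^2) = 725144 / 250107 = 2.90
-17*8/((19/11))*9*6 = -4251.79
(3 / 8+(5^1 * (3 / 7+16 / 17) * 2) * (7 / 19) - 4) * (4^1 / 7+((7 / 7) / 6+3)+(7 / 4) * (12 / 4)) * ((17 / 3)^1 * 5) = 13865575 / 38304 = 361.99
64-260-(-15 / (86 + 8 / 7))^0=-197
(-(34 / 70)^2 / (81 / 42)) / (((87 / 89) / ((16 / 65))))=-823072 / 26719875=-0.03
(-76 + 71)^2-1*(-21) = 46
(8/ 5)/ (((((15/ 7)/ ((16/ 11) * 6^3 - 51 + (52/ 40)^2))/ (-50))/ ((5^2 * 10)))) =-81580520/ 33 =-2472136.97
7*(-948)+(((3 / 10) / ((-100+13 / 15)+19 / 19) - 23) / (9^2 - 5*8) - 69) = -809388041 / 120704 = -6705.56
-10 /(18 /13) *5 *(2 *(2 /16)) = -325 /36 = -9.03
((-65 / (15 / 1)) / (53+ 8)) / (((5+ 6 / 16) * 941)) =-104 / 7404729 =-0.00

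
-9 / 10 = -0.90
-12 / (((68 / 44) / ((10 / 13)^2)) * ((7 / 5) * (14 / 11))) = -363000 / 140777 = -2.58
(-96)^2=9216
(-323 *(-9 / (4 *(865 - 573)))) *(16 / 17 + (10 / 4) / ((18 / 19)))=41629 / 4672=8.91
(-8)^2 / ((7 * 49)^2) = 0.00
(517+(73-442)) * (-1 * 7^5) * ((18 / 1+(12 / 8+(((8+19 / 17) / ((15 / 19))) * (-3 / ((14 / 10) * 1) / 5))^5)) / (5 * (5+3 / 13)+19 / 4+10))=541977510533874376 / 3020035839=179460622.13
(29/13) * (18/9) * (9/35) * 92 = 48024/455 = 105.55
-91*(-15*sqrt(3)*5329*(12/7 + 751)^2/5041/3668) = 28849396244955*sqrt(3)/129432716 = 386058.65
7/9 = 0.78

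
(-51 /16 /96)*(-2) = 17 /256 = 0.07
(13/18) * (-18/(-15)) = 13/15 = 0.87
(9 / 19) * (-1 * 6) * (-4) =216 / 19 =11.37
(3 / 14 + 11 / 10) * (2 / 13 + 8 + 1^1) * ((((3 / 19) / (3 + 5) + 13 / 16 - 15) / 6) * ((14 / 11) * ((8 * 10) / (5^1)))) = -23576518 / 40755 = -578.49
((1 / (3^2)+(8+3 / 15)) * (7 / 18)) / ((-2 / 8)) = -5236 / 405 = -12.93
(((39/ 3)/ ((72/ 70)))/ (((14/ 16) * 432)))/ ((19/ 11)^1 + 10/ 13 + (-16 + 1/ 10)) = -46475/ 18630324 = -0.00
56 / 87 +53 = 4667 / 87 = 53.64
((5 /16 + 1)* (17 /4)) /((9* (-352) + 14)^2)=357 /636653824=0.00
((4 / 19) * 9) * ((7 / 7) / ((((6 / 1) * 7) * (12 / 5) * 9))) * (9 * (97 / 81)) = 485 / 21546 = 0.02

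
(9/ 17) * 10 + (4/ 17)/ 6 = 16/ 3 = 5.33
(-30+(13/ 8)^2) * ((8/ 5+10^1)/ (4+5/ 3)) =-8961/ 160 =-56.01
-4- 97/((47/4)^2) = -10388/2209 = -4.70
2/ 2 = 1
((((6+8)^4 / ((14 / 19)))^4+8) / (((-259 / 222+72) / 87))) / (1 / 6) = 23140491834798095475168 / 425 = 54448216081877871706.28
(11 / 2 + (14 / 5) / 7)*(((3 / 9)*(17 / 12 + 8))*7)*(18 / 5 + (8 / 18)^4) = 2785625941 / 5904900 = 471.75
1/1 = 1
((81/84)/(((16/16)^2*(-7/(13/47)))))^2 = 123201/84860944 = 0.00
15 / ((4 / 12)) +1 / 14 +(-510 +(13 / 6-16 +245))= -233.76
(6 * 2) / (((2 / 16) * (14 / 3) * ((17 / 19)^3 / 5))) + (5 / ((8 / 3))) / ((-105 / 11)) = 39453797 / 275128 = 143.40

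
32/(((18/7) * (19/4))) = 448/171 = 2.62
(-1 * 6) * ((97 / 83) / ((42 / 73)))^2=-24.76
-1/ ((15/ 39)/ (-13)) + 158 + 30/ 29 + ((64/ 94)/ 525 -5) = 134410588/ 715575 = 187.84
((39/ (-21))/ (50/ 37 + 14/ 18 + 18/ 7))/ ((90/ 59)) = -28379/ 109570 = -0.26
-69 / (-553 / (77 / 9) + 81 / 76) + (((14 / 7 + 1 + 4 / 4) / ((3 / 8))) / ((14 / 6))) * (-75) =-42381404 / 124005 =-341.77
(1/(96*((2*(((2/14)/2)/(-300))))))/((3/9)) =-525/8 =-65.62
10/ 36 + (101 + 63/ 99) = 20179/ 198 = 101.91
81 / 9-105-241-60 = -397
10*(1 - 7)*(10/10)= -60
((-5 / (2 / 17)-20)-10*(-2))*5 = -425 / 2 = -212.50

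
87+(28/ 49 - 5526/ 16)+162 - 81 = -9901/ 56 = -176.80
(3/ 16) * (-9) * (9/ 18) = -27/ 32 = -0.84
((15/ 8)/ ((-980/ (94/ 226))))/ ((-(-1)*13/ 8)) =-141/ 287924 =-0.00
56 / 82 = 28 / 41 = 0.68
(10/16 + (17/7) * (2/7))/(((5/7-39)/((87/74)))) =-44979/1110592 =-0.04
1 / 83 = 0.01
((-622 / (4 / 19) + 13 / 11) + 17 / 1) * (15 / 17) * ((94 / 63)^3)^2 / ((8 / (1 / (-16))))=1160544218396785 / 5196397739148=223.34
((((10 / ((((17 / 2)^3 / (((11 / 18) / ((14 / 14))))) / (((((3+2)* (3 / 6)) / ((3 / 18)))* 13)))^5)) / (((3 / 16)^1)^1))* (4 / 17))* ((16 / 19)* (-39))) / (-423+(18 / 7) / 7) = 96012151626366976000000 / 357897275563696613320405761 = 0.00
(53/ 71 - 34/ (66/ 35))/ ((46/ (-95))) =1923560/ 53889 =35.69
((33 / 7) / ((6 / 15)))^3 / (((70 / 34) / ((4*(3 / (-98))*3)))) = -137459025 / 470596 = -292.10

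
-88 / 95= -0.93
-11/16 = -0.69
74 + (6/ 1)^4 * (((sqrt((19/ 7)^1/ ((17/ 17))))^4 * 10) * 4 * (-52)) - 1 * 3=-973137001/ 49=-19859938.80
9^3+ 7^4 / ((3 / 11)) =28598 / 3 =9532.67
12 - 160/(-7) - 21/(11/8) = 1508/77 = 19.58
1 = 1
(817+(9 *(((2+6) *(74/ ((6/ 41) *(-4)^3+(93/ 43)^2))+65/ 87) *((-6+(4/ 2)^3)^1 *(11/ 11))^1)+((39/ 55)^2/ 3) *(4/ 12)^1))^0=1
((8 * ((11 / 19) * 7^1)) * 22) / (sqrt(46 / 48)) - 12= -12 + 27104 * sqrt(138) / 437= 716.60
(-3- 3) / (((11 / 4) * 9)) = -8 / 33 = -0.24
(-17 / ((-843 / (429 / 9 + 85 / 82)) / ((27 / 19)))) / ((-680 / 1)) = -35943 / 17511920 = -0.00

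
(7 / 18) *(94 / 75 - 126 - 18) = -37471 / 675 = -55.51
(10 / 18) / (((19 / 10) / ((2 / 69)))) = 100 / 11799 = 0.01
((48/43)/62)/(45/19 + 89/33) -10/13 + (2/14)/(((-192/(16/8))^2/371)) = -48181185823/63402513408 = -0.76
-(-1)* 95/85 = 19/17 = 1.12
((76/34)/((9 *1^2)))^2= 1444/23409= 0.06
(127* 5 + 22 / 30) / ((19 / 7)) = 66752 / 285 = 234.22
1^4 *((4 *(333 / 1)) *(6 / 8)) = 999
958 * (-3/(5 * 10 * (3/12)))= -5748/25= -229.92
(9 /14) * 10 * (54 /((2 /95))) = 115425 /7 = 16489.29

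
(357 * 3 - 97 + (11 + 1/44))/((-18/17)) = -245599/264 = -930.30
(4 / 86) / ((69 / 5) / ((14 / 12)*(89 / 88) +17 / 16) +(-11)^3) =-740 / 21078299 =-0.00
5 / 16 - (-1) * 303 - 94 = 3349 / 16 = 209.31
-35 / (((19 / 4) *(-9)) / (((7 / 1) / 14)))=70 / 171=0.41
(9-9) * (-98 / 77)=0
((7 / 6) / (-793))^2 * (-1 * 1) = -49 / 22638564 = -0.00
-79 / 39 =-2.03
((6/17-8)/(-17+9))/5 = 13/68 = 0.19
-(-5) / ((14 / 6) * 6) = 5 / 14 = 0.36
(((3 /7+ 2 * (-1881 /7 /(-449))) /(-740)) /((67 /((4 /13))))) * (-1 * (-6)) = -2358 /38957485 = -0.00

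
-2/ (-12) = 1/ 6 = 0.17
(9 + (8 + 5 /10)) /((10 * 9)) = 7 /36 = 0.19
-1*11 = -11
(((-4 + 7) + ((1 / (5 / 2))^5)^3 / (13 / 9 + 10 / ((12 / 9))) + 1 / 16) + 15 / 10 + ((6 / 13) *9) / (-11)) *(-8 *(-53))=2493392252920901911 / 1405212402343750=1774.39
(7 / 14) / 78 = 1 / 156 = 0.01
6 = 6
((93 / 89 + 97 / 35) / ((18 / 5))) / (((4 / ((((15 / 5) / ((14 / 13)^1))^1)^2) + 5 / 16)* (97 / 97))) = 16072576 / 12552827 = 1.28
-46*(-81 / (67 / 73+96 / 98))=13327902 / 6787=1963.74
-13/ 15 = -0.87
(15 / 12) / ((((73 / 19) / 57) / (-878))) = -16282.09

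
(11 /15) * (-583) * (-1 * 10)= 12826 /3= 4275.33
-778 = -778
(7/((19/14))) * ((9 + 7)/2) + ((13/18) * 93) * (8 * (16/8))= 63608/57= 1115.93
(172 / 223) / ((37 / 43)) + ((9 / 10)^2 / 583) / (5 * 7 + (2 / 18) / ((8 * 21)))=5704961789818 / 6364190817325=0.90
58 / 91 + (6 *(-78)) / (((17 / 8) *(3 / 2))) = -146.19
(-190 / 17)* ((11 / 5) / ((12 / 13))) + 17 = -983 / 102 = -9.64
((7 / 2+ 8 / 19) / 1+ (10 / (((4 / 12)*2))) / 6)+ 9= 293 / 19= 15.42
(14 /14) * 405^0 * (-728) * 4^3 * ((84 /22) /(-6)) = 326144 /11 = 29649.45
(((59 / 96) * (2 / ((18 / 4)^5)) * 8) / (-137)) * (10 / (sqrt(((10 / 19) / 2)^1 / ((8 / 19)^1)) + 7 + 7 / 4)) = -264320 / 5897400777 + 7552 * sqrt(10) / 5897400777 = -0.00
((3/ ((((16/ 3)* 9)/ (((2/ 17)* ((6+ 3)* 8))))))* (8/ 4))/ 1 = 18/ 17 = 1.06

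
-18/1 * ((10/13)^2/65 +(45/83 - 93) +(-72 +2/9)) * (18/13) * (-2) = -19405570176/2370563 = -8186.06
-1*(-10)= 10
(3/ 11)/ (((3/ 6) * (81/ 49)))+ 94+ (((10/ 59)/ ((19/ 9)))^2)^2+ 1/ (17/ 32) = 767111851426010656/ 7973111197946169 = 96.21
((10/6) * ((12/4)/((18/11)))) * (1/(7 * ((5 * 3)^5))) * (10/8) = 11/15309000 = 0.00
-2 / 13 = -0.15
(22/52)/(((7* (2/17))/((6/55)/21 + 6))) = 9826/3185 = 3.09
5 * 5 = 25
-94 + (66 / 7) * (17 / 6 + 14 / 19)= -8025 / 133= -60.34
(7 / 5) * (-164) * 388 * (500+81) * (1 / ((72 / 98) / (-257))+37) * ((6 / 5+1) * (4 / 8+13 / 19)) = 4007092821578 / 95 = 42179924437.66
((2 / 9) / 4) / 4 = 1 / 72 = 0.01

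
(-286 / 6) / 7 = -143 / 21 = -6.81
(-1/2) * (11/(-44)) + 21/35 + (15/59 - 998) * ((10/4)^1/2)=-2941639/2360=-1246.46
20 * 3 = 60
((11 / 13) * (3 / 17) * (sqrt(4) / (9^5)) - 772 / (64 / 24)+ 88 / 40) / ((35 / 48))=-99979088152 / 253746675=-394.01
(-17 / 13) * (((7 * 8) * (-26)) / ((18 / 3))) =952 / 3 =317.33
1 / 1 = 1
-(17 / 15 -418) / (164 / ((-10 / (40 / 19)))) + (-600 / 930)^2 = -110237527 / 9456240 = -11.66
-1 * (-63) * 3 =189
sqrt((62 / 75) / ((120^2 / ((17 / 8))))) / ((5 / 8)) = sqrt(1581) / 2250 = 0.02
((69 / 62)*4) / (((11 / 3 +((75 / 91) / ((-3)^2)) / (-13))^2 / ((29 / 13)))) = 1938722877 / 2614666232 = 0.74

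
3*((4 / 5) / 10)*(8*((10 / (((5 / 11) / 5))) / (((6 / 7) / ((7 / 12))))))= 2156 / 15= 143.73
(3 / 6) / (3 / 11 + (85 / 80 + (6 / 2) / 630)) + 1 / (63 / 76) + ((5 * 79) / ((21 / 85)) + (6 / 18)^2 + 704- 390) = 2986752290 / 1560069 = 1914.50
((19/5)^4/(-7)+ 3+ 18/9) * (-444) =48150024/4375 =11005.72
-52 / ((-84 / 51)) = 221 / 7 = 31.57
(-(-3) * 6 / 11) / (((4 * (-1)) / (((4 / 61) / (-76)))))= 9 / 25498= 0.00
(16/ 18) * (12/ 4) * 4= 32/ 3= 10.67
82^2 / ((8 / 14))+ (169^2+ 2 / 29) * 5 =4482598 / 29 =154572.34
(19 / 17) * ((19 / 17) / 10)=361 / 2890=0.12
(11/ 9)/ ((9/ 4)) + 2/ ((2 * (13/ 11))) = 1463/ 1053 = 1.39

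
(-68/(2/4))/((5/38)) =-1033.60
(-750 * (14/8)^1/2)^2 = 6890625/16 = 430664.06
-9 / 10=-0.90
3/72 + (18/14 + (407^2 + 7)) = 165657.33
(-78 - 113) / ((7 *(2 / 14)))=-191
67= 67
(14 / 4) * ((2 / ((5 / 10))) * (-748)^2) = 7833056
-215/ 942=-0.23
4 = 4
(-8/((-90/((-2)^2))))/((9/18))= 32/45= 0.71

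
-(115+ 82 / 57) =-6637 / 57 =-116.44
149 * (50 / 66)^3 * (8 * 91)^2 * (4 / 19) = 4935476000000 / 682803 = 7228257.64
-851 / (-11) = 851 / 11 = 77.36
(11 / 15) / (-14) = -11 / 210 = -0.05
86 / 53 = 1.62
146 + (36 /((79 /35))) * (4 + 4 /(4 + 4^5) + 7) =6527518 /20303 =321.51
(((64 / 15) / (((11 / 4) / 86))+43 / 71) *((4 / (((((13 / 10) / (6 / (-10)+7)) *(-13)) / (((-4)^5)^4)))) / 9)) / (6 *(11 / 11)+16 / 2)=-16999259005975003136 / 9594585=-1771755527307.85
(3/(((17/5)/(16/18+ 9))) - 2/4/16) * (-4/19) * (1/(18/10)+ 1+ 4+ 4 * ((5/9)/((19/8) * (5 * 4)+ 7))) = -10.24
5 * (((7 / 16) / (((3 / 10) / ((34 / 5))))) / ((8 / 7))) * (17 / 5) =14161 / 96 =147.51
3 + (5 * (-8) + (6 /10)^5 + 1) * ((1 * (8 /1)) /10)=-439653 /15625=-28.14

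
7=7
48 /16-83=-80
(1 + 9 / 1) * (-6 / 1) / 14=-30 / 7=-4.29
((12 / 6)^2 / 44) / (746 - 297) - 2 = -9877 / 4939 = -2.00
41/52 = 0.79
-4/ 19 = -0.21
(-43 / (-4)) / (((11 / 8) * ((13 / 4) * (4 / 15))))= 9.02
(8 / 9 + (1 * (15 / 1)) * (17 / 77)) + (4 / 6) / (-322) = 9560 / 2277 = 4.20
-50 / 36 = -25 / 18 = -1.39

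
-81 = -81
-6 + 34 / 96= -5.65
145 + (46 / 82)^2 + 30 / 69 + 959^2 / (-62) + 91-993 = -37370439171 / 2397106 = -15589.82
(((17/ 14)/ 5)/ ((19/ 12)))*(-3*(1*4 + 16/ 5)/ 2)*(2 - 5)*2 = 33048/ 3325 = 9.94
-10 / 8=-5 / 4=-1.25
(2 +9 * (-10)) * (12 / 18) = -176 / 3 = -58.67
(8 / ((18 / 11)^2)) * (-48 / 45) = -3.19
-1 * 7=-7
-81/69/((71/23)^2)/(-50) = 621/252050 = 0.00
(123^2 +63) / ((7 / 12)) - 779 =176851 / 7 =25264.43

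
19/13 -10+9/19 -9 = -4215/247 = -17.06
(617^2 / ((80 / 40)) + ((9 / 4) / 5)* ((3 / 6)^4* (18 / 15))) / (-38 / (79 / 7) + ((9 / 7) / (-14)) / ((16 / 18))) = -589458952117 / 10747150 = -54847.93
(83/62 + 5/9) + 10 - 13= -617/558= -1.11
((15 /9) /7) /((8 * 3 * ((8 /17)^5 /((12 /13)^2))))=0.37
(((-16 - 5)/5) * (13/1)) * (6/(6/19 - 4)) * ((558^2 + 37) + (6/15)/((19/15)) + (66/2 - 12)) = 692291808/25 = 27691672.32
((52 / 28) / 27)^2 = 169 / 35721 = 0.00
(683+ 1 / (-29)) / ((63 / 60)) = 132040 / 203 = 650.44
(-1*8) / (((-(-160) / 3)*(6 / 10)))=-1 / 4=-0.25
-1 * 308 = -308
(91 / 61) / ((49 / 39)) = 507 / 427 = 1.19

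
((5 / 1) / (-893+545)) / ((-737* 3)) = 0.00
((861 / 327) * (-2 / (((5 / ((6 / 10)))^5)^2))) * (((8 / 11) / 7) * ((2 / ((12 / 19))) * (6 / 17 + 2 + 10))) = -0.00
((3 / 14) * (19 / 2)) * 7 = 57 / 4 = 14.25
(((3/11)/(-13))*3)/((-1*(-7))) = -9/1001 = -0.01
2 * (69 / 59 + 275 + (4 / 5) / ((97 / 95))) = 3170004 / 5723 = 553.91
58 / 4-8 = 13 / 2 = 6.50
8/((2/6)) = 24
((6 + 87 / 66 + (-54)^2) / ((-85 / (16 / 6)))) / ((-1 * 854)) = 128626 / 1197735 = 0.11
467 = 467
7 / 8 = 0.88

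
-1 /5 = -0.20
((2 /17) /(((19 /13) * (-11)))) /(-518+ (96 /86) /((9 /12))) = 0.00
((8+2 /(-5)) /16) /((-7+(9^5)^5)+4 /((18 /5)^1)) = 171 /258443275569066931957287520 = 0.00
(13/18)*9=13/2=6.50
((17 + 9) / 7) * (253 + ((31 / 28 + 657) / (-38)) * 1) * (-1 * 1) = -3259945 / 3724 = -875.39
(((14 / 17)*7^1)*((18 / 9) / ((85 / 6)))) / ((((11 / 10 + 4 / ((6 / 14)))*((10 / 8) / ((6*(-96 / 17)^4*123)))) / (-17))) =-1769130449436672 / 2222076205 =-796161.02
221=221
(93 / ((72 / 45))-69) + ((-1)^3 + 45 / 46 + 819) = 148691 / 184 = 808.10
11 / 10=1.10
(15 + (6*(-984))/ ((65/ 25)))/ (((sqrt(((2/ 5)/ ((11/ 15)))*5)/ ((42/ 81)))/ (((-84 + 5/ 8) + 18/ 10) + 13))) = 577507*sqrt(330)/ 216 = 48569.15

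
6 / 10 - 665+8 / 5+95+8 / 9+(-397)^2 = 7066894 / 45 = 157042.09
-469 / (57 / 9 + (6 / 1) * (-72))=1407 / 1277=1.10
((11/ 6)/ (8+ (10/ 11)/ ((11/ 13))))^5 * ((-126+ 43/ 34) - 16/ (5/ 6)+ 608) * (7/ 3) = 768943665777863620429/ 2109681399655230658560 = 0.36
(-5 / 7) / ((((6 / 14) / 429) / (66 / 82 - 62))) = 1793935 / 41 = 43754.51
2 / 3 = 0.67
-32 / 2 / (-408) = 2 / 51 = 0.04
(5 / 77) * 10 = 50 / 77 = 0.65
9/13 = 0.69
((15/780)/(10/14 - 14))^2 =49/23386896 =0.00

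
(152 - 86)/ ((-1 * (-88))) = 3/ 4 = 0.75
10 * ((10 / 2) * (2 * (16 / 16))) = 100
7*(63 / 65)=441 / 65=6.78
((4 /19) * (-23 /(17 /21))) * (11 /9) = -7084 /969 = -7.31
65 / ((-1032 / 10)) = -325 / 516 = -0.63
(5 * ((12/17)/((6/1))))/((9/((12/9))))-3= -1337/459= -2.91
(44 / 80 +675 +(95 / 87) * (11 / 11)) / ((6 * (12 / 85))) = 20015069 / 25056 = 798.81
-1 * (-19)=19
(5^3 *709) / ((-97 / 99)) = -8773875 / 97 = -90452.32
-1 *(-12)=12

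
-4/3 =-1.33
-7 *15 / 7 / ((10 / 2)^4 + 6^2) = -15 / 661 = -0.02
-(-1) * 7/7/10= 1/10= 0.10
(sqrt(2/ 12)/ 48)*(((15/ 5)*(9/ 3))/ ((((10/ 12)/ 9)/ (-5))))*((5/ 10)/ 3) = -9*sqrt(6)/ 32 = -0.69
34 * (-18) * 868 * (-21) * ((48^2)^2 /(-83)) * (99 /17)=-344859079606272 /83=-4154928669955.08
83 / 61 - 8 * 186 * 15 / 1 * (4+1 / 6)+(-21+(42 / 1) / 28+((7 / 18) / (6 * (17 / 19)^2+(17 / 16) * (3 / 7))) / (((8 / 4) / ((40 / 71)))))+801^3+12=8516903089135307873 / 16575352002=513829394.88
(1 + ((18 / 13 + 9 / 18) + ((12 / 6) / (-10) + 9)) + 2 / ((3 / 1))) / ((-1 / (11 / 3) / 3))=-52987 / 390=-135.86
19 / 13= 1.46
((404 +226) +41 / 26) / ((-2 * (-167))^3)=16421 / 968752304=0.00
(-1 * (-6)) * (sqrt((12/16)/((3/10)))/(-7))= -3 * sqrt(10)/7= -1.36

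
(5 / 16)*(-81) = -405 / 16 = -25.31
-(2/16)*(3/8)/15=-1/320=-0.00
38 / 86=19 / 43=0.44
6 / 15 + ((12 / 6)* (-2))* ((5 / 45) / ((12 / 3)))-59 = -58.71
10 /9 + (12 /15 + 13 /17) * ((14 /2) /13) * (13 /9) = 1781 /765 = 2.33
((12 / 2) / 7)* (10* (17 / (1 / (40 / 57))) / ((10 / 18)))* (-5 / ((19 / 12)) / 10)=-58.12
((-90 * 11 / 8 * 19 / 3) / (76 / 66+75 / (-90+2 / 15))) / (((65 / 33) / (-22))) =27619.53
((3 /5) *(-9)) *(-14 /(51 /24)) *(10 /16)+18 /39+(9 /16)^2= 1301997 /56576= 23.01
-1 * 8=-8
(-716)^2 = 512656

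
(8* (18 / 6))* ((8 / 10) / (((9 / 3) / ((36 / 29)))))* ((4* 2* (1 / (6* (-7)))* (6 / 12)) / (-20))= 0.04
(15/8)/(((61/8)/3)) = 0.74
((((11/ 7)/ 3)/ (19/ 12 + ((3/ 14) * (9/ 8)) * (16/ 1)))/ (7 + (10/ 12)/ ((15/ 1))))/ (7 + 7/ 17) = 748/ 406273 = 0.00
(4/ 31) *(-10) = -40/ 31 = -1.29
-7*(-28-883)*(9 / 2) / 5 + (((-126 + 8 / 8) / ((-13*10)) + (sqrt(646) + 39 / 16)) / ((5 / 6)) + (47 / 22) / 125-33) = 6*sqrt(646) / 5 + 816586619 / 143000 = 5740.90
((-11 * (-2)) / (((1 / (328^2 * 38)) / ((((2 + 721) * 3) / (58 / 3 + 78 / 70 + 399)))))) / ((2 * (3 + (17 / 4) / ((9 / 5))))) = 9702680359680 / 223687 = 43376147.74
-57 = -57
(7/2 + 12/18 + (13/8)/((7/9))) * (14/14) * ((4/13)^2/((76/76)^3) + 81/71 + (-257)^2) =104119518947/251979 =413207.13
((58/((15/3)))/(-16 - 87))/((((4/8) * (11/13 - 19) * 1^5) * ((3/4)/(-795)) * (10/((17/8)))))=-339677/121540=-2.79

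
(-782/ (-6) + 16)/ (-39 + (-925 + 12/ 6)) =-439/ 2886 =-0.15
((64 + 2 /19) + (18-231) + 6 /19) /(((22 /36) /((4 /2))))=-101628 /209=-486.26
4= 4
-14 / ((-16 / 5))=35 / 8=4.38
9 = 9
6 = 6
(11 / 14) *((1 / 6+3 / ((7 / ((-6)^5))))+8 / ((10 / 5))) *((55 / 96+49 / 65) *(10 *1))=-12730808717 / 366912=-34697.17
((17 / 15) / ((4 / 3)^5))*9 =12393 / 5120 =2.42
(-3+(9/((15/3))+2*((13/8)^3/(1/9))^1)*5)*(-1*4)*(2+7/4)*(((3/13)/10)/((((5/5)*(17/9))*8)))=-8132481/905216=-8.98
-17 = -17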